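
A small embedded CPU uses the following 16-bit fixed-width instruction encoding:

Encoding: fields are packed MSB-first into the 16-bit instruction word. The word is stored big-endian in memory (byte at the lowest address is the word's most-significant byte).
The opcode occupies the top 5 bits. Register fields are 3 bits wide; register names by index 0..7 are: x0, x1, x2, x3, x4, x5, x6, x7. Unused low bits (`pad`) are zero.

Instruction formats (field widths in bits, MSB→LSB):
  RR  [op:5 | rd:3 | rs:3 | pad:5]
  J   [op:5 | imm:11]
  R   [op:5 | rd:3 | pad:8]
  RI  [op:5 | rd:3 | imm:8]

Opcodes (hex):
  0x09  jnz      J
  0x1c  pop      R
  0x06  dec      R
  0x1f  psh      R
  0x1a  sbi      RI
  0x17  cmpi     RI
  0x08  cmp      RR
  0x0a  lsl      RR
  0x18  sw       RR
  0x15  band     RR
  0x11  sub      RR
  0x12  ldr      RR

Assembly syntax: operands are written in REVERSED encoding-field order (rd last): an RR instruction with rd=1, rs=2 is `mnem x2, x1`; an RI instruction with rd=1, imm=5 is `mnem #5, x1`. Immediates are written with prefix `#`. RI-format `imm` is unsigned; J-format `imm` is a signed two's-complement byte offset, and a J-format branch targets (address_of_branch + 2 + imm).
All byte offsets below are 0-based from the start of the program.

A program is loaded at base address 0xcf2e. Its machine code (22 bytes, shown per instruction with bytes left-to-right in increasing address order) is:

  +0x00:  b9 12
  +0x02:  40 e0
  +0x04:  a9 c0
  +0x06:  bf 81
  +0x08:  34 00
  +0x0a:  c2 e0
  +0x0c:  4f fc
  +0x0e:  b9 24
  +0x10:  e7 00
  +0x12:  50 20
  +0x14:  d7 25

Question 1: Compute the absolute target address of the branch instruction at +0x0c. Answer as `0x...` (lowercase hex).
@+0c  big-endian(4f fc) = 0x4ffc
  op=0x4ffc>>11=0x9 ⇒ jnz (J)
  imm: (w>>0)&0x7ff=0x7fc (s11→-4) → #-4
  target = base 0xcf2e + off 0x0c + 2 + imm -4 = 0xcf38

0xcf38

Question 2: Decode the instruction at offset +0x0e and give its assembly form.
[0e] b9 24 → 0xb924
  top 5b → 0x17 → cmpi [RI]
  rd@[10:8]=0x1 ⇒ x1
  imm@[7:0]=0x24 ⇒ #36

cmpi #36, x1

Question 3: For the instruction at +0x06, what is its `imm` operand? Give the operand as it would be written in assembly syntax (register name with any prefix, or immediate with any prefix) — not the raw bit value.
off 0x06: read bf 81 as big → 0xbf81
  opcode bits[15:11]=0x17: cmpi/RI
  rd: (w>>8)&0x7=0x7 → x7
  imm: (w>>0)&0xff=0x81 → #129

#129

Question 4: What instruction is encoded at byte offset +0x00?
cmpi #18, x1

[00] b9 12 → 0xb912
  top 5b → 0x17 → cmpi [RI]
  rd@[10:8]=0x1 ⇒ x1
  imm@[7:0]=0x12 ⇒ #18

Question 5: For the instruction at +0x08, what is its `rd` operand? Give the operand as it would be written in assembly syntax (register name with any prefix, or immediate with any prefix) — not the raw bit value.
+0x08: 34 00 ⇒ word 0x3400 (big)
  opcode bits[15:11]=0x6: dec/R
  [10:8] rd=4 = x4

x4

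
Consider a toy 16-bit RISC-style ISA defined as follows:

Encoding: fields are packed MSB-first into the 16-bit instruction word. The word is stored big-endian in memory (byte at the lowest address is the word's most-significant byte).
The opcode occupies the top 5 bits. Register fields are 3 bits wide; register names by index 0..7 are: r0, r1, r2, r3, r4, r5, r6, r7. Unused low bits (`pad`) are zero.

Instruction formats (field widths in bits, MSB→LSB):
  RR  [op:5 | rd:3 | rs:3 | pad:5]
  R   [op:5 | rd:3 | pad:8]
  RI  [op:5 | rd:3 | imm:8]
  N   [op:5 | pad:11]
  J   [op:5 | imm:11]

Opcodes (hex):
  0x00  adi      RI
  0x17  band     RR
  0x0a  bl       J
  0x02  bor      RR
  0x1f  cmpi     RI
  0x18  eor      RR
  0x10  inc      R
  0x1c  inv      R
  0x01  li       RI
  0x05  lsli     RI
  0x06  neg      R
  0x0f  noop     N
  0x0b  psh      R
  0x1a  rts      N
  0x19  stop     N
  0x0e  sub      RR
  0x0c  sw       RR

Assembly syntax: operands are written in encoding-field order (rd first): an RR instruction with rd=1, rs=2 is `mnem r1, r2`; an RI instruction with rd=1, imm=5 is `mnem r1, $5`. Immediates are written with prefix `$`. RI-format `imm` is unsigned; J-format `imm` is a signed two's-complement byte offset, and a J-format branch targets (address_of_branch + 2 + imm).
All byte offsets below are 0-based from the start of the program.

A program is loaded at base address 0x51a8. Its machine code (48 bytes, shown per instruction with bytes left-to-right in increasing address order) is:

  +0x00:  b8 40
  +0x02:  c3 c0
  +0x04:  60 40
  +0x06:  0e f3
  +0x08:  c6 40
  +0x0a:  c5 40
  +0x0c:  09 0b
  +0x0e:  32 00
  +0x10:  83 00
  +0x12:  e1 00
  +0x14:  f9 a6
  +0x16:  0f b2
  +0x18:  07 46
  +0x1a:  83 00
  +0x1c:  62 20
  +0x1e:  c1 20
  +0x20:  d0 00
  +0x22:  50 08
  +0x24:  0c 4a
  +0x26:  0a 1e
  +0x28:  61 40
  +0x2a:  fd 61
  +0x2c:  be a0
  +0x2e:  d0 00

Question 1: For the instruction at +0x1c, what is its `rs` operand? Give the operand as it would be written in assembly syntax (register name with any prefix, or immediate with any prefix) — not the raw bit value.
r1

+0x1c: 62 20 ⇒ word 0x6220 (big)
  op=0x6220>>11=0xc ⇒ sw (RR)
  [10:8] rd=2 = r2
  [7:5] rs=1 = r1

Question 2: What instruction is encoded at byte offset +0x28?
sw r1, r2

@+28  big-endian(61 40) = 0x6140
  top 5b → 0xc → sw [RR]
  rd@[10:8]=0x1 ⇒ r1
  rs@[7:5]=0x2 ⇒ r2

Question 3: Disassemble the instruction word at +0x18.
@+18  big-endian(07 46) = 0x0746
  op=0x0746>>11=0x0 ⇒ adi (RI)
  rd@[10:8]=0x7 ⇒ r7
  imm@[7:0]=0x46 ⇒ $70

adi r7, $70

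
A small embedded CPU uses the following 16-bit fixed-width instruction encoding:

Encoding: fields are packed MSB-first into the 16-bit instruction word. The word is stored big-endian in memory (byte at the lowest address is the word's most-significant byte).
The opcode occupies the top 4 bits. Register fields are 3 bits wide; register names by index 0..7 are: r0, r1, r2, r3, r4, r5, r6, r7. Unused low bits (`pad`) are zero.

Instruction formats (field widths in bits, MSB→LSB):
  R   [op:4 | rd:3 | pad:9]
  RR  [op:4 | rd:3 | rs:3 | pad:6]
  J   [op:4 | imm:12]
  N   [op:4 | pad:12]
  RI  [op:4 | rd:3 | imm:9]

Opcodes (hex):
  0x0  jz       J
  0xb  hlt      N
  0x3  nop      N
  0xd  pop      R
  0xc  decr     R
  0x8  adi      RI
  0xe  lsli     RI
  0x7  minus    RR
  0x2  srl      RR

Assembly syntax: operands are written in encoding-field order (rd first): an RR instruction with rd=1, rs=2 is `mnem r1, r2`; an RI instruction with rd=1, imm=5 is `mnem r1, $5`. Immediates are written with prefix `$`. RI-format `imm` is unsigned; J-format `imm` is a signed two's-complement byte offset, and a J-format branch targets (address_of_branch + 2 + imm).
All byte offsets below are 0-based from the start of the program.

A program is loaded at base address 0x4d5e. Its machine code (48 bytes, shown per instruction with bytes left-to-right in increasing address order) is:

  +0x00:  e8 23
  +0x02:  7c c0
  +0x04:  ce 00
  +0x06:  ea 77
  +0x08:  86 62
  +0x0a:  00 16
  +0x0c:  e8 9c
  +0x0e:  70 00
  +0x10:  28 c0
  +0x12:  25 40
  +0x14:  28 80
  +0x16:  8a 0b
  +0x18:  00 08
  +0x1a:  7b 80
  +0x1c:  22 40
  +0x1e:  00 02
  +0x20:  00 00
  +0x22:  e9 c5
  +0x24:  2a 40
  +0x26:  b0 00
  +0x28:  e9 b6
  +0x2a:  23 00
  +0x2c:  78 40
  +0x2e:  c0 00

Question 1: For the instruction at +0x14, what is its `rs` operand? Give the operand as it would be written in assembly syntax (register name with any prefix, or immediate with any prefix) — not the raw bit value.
[14] 28 80 → 0x2880
  opcode bits[15:12]=0x2: srl/RR
  rd: (w>>9)&0x7=0x4 → r4
  rs: (w>>6)&0x7=0x2 → r2

r2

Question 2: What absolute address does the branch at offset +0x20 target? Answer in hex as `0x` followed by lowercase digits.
@+20  big-endian(00 00) = 0x0000
  op=0x0000>>12=0x0 ⇒ jz (J)
  imm: (w>>0)&0xfff=0x0 → $0
  target = base 0x4d5e + off 0x20 + 2 + imm 0 = 0x4d80

0x4d80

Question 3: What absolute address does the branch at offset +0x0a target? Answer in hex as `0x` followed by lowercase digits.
@+0a  big-endian(00 16) = 0x0016
  top 4b → 0x0 → jz [J]
  [11:0] imm=22 = $22
  target = base 0x4d5e + off 0x0a + 2 + imm 22 = 0x4d80

0x4d80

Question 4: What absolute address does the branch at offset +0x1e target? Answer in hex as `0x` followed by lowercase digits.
[1e] 00 02 → 0x0002
  op=0x0002>>12=0x0 ⇒ jz (J)
  imm: (w>>0)&0xfff=0x2 → $2
  target = base 0x4d5e + off 0x1e + 2 + imm 2 = 0x4d80

0x4d80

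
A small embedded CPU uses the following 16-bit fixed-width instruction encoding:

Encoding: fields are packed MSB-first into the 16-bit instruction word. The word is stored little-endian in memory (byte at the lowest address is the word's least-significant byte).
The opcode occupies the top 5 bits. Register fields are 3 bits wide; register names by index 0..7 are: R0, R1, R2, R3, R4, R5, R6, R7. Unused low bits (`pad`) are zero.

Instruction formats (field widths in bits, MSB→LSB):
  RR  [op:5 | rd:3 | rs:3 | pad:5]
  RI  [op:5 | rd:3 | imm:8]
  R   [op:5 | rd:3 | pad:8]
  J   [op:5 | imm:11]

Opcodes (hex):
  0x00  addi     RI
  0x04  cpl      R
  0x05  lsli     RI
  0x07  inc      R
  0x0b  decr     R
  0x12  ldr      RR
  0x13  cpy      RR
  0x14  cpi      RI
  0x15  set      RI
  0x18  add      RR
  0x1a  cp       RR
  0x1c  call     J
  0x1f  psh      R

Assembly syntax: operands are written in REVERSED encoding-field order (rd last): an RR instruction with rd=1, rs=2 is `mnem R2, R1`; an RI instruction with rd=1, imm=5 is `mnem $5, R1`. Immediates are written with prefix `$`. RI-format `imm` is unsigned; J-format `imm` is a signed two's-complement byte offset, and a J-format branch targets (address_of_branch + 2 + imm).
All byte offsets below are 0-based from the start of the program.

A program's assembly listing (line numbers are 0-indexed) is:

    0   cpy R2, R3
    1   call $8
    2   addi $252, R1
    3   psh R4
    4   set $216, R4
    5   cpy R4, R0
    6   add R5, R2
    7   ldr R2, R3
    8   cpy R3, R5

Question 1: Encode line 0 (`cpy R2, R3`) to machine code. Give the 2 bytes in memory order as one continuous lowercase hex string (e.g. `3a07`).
409b

L0: cpy op=0x13:5|rd=3:3|rs=2:3|pad=0:5 ⇒ 0x9b40 ⇒ little 40 9b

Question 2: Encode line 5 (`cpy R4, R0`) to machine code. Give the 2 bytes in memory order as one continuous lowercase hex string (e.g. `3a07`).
L5: cpy op=0x13:5|rd=0:3|rs=4:3|pad=0:5 ⇒ 0x9880 ⇒ little 80 98

8098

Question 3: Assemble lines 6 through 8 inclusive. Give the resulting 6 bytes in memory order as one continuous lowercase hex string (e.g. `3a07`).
6. add fields op=0x18:5|rd=2:3|rs=5:3|pad=0:5 → word c2a0h → a0 c2
7. ldr fields op=0x12:5|rd=3:3|rs=2:3|pad=0:5 → word 9340h → 40 93
8. cpy fields op=0x13:5|rd=5:3|rs=3:3|pad=0:5 → word 9d60h → 60 9d

a0c24093609d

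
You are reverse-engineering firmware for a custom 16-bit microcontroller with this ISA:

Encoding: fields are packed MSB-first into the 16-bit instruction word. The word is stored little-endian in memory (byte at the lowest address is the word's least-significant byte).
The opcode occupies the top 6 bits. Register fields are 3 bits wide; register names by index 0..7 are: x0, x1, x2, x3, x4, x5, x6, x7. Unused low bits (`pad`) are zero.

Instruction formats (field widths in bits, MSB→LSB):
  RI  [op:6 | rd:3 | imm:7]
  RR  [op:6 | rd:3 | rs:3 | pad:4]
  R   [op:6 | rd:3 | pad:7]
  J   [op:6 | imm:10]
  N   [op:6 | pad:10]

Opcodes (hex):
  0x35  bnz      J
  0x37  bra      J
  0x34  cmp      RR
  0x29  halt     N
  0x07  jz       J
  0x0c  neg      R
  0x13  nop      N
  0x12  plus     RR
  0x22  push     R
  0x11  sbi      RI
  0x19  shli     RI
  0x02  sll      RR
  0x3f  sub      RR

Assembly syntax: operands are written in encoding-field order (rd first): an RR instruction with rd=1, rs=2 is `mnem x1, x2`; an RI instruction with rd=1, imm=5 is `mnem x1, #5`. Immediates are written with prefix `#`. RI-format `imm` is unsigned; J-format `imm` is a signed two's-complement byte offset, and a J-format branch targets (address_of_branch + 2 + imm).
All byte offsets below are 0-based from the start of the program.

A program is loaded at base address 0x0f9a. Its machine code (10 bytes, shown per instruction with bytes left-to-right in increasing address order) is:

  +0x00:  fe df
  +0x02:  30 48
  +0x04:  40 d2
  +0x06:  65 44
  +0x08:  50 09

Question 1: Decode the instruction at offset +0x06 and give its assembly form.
sbi x0, #101

@+06  little-endian(65 44) = 0x4465
  opcode bits[15:10]=0x11: sbi/RI
  rd: (w>>7)&0x7=0x0 → x0
  imm: (w>>0)&0x7f=0x65 → #101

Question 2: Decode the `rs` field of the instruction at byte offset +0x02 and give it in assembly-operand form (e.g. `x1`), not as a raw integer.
off 0x02: read 30 48 as little → 0x4830
  top 6b → 0x12 → plus [RR]
  rd: (w>>7)&0x7=0x0 → x0
  rs: (w>>4)&0x7=0x3 → x3

x3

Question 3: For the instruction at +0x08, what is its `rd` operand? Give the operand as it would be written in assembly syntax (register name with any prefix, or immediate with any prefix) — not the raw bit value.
+0x08: 50 09 ⇒ word 0x0950 (little)
  opcode bits[15:10]=0x2: sll/RR
  [9:7] rd=2 = x2
  [6:4] rs=5 = x5

x2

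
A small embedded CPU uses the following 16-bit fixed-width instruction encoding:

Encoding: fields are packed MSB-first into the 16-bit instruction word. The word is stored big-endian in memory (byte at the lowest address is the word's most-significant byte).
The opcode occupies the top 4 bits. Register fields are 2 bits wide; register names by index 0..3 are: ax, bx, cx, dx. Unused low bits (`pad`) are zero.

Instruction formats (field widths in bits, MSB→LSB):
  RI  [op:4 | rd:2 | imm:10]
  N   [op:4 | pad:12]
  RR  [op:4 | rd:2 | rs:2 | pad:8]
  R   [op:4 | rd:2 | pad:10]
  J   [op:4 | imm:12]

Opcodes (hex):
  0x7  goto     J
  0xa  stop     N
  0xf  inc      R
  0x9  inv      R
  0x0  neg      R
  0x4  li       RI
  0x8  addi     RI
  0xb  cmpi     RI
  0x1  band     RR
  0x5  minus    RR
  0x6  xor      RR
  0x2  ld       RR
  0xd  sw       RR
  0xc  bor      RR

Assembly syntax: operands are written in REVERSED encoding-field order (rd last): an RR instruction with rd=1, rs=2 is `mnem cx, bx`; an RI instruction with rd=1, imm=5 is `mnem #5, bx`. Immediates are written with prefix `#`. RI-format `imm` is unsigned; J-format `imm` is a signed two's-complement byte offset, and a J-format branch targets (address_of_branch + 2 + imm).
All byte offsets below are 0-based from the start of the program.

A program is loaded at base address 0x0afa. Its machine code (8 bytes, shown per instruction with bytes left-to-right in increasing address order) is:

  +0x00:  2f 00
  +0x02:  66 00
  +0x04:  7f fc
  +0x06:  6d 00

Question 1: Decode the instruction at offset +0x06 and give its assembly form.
xor bx, dx

+0x06: 6d 00 ⇒ word 0x6d00 (big)
  op=0x6d00>>12=0x6 ⇒ xor (RR)
  rd@[11:10]=0x3 ⇒ dx
  rs@[9:8]=0x1 ⇒ bx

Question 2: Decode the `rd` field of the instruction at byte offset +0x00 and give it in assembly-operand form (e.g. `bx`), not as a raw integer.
dx

off 0x00: read 2f 00 as big → 0x2f00
  op=0x2f00>>12=0x2 ⇒ ld (RR)
  rd: (w>>10)&0x3=0x3 → dx
  rs: (w>>8)&0x3=0x3 → dx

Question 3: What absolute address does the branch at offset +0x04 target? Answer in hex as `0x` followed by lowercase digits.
0x0afc

[04] 7f fc → 0x7ffc
  op=0x7ffc>>12=0x7 ⇒ goto (J)
  [11:0] imm=4092 (s12→-4) = #-4
  target = base 0x0afa + off 0x04 + 2 + imm -4 = 0x0afc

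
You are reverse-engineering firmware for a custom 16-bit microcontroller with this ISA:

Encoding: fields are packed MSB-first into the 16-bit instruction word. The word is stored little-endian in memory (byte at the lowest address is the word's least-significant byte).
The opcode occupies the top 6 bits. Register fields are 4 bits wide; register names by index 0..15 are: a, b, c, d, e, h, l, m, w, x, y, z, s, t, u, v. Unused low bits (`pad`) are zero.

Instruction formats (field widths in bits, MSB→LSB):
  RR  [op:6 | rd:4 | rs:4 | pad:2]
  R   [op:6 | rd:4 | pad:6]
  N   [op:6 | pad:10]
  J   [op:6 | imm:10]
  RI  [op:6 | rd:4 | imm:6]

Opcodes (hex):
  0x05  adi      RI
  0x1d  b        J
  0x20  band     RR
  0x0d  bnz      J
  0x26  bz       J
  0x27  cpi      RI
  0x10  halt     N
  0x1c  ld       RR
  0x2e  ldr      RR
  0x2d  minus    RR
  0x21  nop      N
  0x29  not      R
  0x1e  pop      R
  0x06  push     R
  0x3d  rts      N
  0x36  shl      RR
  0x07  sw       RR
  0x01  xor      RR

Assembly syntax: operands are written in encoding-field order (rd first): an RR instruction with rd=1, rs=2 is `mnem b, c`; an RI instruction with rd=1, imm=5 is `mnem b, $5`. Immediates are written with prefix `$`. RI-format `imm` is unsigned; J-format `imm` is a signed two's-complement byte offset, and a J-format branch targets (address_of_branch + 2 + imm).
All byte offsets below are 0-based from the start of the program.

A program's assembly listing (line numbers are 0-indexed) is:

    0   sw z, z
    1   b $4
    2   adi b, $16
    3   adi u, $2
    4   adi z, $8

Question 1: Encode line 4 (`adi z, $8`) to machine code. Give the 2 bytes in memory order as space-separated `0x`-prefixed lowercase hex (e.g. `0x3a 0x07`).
L4: adi op=0x5:6|rd=11:4|imm=8:6 ⇒ 0x16c8 ⇒ little c8 16

0xc8 0x16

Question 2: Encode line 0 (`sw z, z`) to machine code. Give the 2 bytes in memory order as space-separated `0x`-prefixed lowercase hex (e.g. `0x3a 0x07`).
0. sw fields op=0x7:6|rd=11:4|rs=11:4|pad=0:2 → word 1eech → ec 1e

0xec 0x1e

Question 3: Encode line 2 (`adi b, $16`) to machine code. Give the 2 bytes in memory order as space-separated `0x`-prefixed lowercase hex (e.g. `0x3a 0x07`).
0x50 0x14

line 2 (adi): pack op=0x5:6|rd=1:4|imm=16:6 = 0x1450; little→ 50 14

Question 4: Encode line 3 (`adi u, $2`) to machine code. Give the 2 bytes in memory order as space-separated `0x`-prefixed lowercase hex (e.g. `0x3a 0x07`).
L3: adi op=0x5:6|rd=14:4|imm=2:6 ⇒ 0x1782 ⇒ little 82 17

0x82 0x17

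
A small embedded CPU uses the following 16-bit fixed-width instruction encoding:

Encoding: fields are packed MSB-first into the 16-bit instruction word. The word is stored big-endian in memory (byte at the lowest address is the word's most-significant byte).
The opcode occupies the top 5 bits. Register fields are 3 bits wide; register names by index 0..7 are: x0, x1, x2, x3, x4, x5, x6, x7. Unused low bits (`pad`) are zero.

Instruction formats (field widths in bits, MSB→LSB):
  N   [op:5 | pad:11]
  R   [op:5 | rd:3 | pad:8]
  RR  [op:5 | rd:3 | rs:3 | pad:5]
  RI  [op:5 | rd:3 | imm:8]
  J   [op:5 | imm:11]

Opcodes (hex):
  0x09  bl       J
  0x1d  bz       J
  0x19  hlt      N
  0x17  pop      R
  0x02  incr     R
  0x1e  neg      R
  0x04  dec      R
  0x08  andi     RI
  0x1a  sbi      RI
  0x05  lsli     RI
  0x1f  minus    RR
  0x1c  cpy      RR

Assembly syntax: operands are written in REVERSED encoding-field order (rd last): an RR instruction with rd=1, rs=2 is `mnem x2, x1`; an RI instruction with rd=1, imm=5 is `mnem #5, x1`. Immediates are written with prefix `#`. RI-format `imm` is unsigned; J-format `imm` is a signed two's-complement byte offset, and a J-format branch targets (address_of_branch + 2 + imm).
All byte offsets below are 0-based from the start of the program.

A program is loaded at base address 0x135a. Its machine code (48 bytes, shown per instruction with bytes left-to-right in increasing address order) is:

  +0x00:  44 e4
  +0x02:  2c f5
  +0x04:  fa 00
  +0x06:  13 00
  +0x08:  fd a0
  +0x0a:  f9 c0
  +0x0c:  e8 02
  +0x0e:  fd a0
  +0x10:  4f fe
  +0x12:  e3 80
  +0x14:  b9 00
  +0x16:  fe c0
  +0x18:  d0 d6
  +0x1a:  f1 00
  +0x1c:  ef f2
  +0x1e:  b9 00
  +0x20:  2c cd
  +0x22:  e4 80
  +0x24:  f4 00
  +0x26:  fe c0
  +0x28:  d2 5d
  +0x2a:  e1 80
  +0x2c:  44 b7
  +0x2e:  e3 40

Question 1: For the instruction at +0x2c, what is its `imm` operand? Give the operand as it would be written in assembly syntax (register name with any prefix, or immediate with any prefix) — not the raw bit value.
#183

+0x2c: 44 b7 ⇒ word 0x44b7 (big)
  top 5b → 0x8 → andi [RI]
  rd@[10:8]=0x4 ⇒ x4
  imm@[7:0]=0xb7 ⇒ #183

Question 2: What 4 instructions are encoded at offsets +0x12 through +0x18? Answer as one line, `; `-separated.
cpy x4, x3; pop x1; minus x6, x6; sbi #214, x0

+0x12: e3 80 ⇒ word 0xe380 (big)
  top 5b → 0x1c → cpy [RR]
  rd@[10:8]=0x3 ⇒ x3
  rs@[7:5]=0x4 ⇒ x4
+0x14: b9 00 ⇒ word 0xb900 (big)
  top 5b → 0x17 → pop [R]
  rd@[10:8]=0x1 ⇒ x1
+0x16: fe c0 ⇒ word 0xfec0 (big)
  top 5b → 0x1f → minus [RR]
  rd@[10:8]=0x6 ⇒ x6
  rs@[7:5]=0x6 ⇒ x6
+0x18: d0 d6 ⇒ word 0xd0d6 (big)
  top 5b → 0x1a → sbi [RI]
  rd@[10:8]=0x0 ⇒ x0
  imm@[7:0]=0xd6 ⇒ #214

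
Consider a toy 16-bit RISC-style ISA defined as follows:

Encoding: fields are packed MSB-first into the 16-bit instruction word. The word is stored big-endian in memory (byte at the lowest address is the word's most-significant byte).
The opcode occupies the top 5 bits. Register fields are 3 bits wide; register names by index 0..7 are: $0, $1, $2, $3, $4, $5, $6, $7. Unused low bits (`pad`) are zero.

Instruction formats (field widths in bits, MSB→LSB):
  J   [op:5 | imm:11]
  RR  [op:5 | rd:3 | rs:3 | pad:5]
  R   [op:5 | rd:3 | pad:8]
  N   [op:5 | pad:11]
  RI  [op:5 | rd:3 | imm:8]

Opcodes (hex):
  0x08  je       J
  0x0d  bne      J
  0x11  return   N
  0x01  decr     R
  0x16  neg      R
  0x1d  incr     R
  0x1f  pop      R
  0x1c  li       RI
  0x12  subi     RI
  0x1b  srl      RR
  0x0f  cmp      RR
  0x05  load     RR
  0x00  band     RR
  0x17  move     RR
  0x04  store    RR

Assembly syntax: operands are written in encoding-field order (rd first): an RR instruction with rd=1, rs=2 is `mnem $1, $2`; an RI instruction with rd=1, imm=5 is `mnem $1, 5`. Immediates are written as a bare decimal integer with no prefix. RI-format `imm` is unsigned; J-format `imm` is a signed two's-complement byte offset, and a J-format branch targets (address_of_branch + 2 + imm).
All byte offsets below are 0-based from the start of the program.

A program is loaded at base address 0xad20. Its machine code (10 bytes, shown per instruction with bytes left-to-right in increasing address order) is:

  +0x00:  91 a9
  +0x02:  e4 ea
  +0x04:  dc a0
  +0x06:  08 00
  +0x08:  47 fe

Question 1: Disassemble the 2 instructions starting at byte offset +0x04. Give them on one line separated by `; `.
srl $4, $5; decr $0

off 0x04: read dc a0 as big → 0xdca0
  top 5b → 0x1b → srl [RR]
  rd: (w>>8)&0x7=0x4 → $4
  rs: (w>>5)&0x7=0x5 → $5
off 0x06: read 08 00 as big → 0x0800
  top 5b → 0x1 → decr [R]
  rd: (w>>8)&0x7=0x0 → $0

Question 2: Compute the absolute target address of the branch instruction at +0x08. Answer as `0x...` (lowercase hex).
0xad28

off 0x08: read 47 fe as big → 0x47fe
  op=0x47fe>>11=0x8 ⇒ je (J)
  imm@[10:0]=0x7fe (s11→-2) ⇒ -2
  target = base 0xad20 + off 0x08 + 2 + imm -2 = 0xad28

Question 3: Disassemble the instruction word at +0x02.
li $4, 234

[02] e4 ea → 0xe4ea
  opcode bits[15:11]=0x1c: li/RI
  rd: (w>>8)&0x7=0x4 → $4
  imm: (w>>0)&0xff=0xea → 234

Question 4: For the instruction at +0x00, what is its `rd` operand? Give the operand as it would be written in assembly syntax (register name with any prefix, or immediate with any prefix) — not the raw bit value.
+0x00: 91 a9 ⇒ word 0x91a9 (big)
  op=0x91a9>>11=0x12 ⇒ subi (RI)
  rd: (w>>8)&0x7=0x1 → $1
  imm: (w>>0)&0xff=0xa9 → 169

$1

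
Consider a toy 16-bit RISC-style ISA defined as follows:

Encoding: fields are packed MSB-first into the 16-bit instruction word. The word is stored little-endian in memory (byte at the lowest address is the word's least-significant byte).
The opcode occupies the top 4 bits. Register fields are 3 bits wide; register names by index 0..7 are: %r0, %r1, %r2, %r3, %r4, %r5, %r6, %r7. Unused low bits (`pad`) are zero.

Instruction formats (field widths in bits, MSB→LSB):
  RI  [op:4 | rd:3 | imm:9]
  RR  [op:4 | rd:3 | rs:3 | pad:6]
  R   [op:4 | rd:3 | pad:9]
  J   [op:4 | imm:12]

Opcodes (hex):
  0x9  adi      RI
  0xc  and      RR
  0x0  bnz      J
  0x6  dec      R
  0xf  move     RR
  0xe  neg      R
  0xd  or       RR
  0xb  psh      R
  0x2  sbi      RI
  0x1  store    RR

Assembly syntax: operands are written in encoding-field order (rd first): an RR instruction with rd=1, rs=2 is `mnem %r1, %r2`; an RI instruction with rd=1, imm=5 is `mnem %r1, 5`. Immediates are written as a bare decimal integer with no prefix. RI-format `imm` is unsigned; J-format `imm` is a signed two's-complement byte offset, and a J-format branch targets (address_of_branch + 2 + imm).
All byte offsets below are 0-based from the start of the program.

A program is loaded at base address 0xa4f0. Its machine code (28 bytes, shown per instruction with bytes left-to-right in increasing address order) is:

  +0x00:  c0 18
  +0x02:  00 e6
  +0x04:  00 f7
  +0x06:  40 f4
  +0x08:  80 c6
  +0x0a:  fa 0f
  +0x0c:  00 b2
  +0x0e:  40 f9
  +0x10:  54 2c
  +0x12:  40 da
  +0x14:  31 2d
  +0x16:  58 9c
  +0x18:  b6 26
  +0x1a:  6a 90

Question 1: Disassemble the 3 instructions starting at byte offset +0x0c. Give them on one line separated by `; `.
off 0x0c: read 00 b2 as little → 0xb200
  opcode bits[15:12]=0xb: psh/R
  [11:9] rd=1 = %r1
off 0x0e: read 40 f9 as little → 0xf940
  opcode bits[15:12]=0xf: move/RR
  [11:9] rd=4 = %r4
  [8:6] rs=5 = %r5
off 0x10: read 54 2c as little → 0x2c54
  opcode bits[15:12]=0x2: sbi/RI
  [11:9] rd=6 = %r6
  [8:0] imm=84 = 84

psh %r1; move %r4, %r5; sbi %r6, 84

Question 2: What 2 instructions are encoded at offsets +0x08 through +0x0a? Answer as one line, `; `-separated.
and %r3, %r2; bnz -6

@+08  little-endian(80 c6) = 0xc680
  opcode bits[15:12]=0xc: and/RR
  rd@[11:9]=0x3 ⇒ %r3
  rs@[8:6]=0x2 ⇒ %r2
@+0a  little-endian(fa 0f) = 0x0ffa
  opcode bits[15:12]=0x0: bnz/J
  imm@[11:0]=0xffa (s12→-6) ⇒ -6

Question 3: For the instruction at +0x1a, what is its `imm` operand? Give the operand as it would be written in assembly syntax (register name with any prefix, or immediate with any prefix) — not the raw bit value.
106

off 0x1a: read 6a 90 as little → 0x906a
  op=0x906a>>12=0x9 ⇒ adi (RI)
  rd@[11:9]=0x0 ⇒ %r0
  imm@[8:0]=0x6a ⇒ 106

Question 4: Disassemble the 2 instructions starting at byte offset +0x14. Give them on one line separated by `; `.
off 0x14: read 31 2d as little → 0x2d31
  op=0x2d31>>12=0x2 ⇒ sbi (RI)
  rd: (w>>9)&0x7=0x6 → %r6
  imm: (w>>0)&0x1ff=0x131 → 305
off 0x16: read 58 9c as little → 0x9c58
  op=0x9c58>>12=0x9 ⇒ adi (RI)
  rd: (w>>9)&0x7=0x6 → %r6
  imm: (w>>0)&0x1ff=0x58 → 88

sbi %r6, 305; adi %r6, 88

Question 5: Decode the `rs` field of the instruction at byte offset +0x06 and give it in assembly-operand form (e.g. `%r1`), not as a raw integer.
%r1

[06] 40 f4 → 0xf440
  opcode bits[15:12]=0xf: move/RR
  rd@[11:9]=0x2 ⇒ %r2
  rs@[8:6]=0x1 ⇒ %r1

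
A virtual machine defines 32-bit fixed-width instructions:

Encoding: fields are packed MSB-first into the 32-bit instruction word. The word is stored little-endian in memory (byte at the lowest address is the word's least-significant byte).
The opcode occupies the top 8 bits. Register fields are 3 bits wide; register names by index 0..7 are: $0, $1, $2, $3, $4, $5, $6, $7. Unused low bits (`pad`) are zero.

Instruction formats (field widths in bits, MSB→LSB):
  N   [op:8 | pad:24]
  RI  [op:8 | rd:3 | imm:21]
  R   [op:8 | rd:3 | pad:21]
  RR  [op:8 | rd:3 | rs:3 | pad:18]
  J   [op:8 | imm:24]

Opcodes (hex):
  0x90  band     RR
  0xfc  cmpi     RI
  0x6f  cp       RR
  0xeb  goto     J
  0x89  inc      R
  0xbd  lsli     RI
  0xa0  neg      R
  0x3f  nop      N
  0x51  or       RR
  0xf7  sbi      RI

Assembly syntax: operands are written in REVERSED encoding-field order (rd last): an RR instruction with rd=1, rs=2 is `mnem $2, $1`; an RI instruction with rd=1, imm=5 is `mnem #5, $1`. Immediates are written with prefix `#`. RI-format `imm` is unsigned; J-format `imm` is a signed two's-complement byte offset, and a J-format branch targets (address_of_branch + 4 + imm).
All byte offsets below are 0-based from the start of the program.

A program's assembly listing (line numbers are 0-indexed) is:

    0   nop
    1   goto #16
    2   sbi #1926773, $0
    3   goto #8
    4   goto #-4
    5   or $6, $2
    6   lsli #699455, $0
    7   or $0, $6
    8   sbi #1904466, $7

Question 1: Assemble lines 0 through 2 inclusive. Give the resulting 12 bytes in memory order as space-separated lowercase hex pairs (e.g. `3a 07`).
line 0 (nop): pack op=0x3f:8|pad=0:24 = 0x3f000000; little→ 00 00 00 3f
line 1 (goto): pack op=0xeb:8|imm=16:24 = 0xeb000010; little→ 10 00 00 eb
line 2 (sbi): pack op=0xf7:8|rd=0:3|imm=1926773:21 = 0xf71d6675; little→ 75 66 1d f7

00 00 00 3f 10 00 00 eb 75 66 1d f7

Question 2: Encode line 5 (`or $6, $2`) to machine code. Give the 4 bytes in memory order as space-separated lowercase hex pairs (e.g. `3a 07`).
00 00 58 51

line 5 (or): pack op=0x51:8|rd=2:3|rs=6:3|pad=0:18 = 0x51580000; little→ 00 00 58 51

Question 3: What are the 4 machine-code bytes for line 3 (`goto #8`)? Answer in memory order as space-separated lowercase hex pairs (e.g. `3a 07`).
08 00 00 eb

L3: goto op=0xeb:8|imm=8:24 ⇒ 0xeb000008 ⇒ little 08 00 00 eb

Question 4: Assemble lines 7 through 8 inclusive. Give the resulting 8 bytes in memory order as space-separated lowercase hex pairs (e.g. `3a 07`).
line 7 (or): pack op=0x51:8|rd=6:3|rs=0:3|pad=0:18 = 0x51c00000; little→ 00 00 c0 51
line 8 (sbi): pack op=0xf7:8|rd=7:3|imm=1904466:21 = 0xf7fd0f52; little→ 52 0f fd f7

00 00 c0 51 52 0f fd f7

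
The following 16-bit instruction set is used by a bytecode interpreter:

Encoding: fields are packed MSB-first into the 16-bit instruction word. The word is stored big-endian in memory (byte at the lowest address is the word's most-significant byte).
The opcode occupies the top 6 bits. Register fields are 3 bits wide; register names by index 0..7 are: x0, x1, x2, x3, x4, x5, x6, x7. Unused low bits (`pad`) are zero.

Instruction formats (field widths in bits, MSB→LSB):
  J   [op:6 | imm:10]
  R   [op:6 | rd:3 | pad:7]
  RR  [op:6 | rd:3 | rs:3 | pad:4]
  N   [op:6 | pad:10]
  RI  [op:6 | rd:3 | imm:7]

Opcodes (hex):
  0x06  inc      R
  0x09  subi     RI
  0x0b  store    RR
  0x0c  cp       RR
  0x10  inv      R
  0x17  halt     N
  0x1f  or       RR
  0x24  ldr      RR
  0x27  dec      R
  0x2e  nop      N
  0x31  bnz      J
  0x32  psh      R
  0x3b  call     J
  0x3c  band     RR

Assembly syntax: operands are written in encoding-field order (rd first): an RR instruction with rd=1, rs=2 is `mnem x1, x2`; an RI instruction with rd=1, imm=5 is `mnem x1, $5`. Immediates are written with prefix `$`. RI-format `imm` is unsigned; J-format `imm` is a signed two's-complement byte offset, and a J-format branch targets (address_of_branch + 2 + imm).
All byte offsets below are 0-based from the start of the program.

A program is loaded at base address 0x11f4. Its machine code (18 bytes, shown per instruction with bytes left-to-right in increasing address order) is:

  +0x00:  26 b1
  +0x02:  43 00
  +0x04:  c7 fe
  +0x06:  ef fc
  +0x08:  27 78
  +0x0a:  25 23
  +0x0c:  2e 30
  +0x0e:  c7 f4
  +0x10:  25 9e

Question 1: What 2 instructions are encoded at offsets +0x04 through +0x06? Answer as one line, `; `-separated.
[04] c7 fe → 0xc7fe
  top 6b → 0x31 → bnz [J]
  [9:0] imm=1022 (s10→-2) = $-2
[06] ef fc → 0xeffc
  top 6b → 0x3b → call [J]
  [9:0] imm=1020 (s10→-4) = $-4

bnz $-2; call $-4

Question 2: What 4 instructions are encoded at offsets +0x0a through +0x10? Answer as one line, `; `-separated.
+0x0a: 25 23 ⇒ word 0x2523 (big)
  opcode bits[15:10]=0x9: subi/RI
  rd@[9:7]=0x2 ⇒ x2
  imm@[6:0]=0x23 ⇒ $35
+0x0c: 2e 30 ⇒ word 0x2e30 (big)
  opcode bits[15:10]=0xb: store/RR
  rd@[9:7]=0x4 ⇒ x4
  rs@[6:4]=0x3 ⇒ x3
+0x0e: c7 f4 ⇒ word 0xc7f4 (big)
  opcode bits[15:10]=0x31: bnz/J
  imm@[9:0]=0x3f4 (s10→-12) ⇒ $-12
+0x10: 25 9e ⇒ word 0x259e (big)
  opcode bits[15:10]=0x9: subi/RI
  rd@[9:7]=0x3 ⇒ x3
  imm@[6:0]=0x1e ⇒ $30

subi x2, $35; store x4, x3; bnz $-12; subi x3, $30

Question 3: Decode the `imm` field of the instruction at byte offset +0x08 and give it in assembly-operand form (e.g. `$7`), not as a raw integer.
@+08  big-endian(27 78) = 0x2778
  opcode bits[15:10]=0x9: subi/RI
  rd@[9:7]=0x6 ⇒ x6
  imm@[6:0]=0x78 ⇒ $120

$120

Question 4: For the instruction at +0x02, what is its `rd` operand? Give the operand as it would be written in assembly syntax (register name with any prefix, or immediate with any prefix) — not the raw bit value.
+0x02: 43 00 ⇒ word 0x4300 (big)
  op=0x4300>>10=0x10 ⇒ inv (R)
  rd@[9:7]=0x6 ⇒ x6

x6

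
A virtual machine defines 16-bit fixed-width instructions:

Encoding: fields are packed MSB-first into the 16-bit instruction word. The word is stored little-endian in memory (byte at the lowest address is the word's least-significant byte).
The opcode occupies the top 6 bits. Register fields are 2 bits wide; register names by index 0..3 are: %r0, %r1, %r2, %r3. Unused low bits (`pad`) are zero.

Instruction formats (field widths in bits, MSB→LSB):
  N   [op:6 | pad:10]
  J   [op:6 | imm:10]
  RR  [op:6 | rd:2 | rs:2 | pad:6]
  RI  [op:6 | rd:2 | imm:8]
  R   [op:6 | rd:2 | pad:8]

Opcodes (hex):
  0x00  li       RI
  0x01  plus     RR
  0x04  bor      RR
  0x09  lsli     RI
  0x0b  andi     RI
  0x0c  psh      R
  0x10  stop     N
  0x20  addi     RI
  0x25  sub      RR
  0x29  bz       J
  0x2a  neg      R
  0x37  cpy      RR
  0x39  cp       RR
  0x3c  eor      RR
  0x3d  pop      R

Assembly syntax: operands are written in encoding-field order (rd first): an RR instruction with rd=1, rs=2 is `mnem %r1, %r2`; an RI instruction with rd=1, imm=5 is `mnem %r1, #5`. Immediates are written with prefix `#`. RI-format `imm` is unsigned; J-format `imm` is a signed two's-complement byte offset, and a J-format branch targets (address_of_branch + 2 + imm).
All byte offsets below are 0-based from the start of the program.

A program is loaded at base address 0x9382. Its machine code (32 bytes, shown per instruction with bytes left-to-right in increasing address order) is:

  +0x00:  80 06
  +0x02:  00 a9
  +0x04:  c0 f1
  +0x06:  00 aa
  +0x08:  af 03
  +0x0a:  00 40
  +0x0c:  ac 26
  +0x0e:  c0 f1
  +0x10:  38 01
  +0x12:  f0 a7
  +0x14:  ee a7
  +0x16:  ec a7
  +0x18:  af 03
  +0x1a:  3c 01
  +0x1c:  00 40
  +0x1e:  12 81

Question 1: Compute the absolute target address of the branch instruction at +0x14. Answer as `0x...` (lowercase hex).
off 0x14: read ee a7 as little → 0xa7ee
  op=0xa7ee>>10=0x29 ⇒ bz (J)
  imm@[9:0]=0x3ee (s10→-18) ⇒ #-18
  target = base 0x9382 + off 0x14 + 2 + imm -18 = 0x9386

0x9386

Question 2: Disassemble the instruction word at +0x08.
li %r3, #175

off 0x08: read af 03 as little → 0x03af
  top 6b → 0x0 → li [RI]
  [9:8] rd=3 = %r3
  [7:0] imm=175 = #175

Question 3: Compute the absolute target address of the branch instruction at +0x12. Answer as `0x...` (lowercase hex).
+0x12: f0 a7 ⇒ word 0xa7f0 (little)
  op=0xa7f0>>10=0x29 ⇒ bz (J)
  [9:0] imm=1008 (s10→-16) = #-16
  target = base 0x9382 + off 0x12 + 2 + imm -16 = 0x9386

0x9386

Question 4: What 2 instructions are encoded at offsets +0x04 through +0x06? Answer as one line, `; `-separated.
+0x04: c0 f1 ⇒ word 0xf1c0 (little)
  top 6b → 0x3c → eor [RR]
  rd@[9:8]=0x1 ⇒ %r1
  rs@[7:6]=0x3 ⇒ %r3
+0x06: 00 aa ⇒ word 0xaa00 (little)
  top 6b → 0x2a → neg [R]
  rd@[9:8]=0x2 ⇒ %r2

eor %r1, %r3; neg %r2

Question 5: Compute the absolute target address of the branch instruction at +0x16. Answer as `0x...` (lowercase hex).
[16] ec a7 → 0xa7ec
  opcode bits[15:10]=0x29: bz/J
  [9:0] imm=1004 (s10→-20) = #-20
  target = base 0x9382 + off 0x16 + 2 + imm -20 = 0x9386

0x9386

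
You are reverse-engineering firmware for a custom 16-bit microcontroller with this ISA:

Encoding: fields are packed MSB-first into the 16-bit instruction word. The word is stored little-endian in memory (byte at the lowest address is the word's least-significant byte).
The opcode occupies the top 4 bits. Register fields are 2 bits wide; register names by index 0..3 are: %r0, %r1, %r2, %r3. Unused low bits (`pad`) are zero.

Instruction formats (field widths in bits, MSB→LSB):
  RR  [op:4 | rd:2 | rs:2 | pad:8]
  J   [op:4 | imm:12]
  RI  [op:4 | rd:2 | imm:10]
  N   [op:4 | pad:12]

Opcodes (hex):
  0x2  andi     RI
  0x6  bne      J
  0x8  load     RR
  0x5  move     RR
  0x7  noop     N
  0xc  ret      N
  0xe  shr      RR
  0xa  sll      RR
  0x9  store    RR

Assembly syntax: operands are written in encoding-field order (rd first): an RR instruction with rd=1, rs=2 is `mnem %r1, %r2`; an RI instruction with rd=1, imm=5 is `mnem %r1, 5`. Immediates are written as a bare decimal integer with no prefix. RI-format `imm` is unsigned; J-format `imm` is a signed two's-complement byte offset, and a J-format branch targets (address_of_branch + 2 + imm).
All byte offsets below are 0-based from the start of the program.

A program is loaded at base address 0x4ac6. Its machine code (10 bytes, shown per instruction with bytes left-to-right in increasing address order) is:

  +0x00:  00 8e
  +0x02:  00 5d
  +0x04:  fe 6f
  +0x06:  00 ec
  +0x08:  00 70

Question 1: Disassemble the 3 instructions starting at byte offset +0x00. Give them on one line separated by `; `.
+0x00: 00 8e ⇒ word 0x8e00 (little)
  opcode bits[15:12]=0x8: load/RR
  rd: (w>>10)&0x3=0x3 → %r3
  rs: (w>>8)&0x3=0x2 → %r2
+0x02: 00 5d ⇒ word 0x5d00 (little)
  opcode bits[15:12]=0x5: move/RR
  rd: (w>>10)&0x3=0x3 → %r3
  rs: (w>>8)&0x3=0x1 → %r1
+0x04: fe 6f ⇒ word 0x6ffe (little)
  opcode bits[15:12]=0x6: bne/J
  imm: (w>>0)&0xfff=0xffe (s12→-2) → -2

load %r3, %r2; move %r3, %r1; bne -2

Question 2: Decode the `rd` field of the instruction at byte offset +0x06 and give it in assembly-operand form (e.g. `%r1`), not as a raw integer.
+0x06: 00 ec ⇒ word 0xec00 (little)
  op=0xec00>>12=0xe ⇒ shr (RR)
  rd@[11:10]=0x3 ⇒ %r3
  rs@[9:8]=0x0 ⇒ %r0

%r3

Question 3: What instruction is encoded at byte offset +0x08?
noop

off 0x08: read 00 70 as little → 0x7000
  top 4b → 0x7 → noop [N]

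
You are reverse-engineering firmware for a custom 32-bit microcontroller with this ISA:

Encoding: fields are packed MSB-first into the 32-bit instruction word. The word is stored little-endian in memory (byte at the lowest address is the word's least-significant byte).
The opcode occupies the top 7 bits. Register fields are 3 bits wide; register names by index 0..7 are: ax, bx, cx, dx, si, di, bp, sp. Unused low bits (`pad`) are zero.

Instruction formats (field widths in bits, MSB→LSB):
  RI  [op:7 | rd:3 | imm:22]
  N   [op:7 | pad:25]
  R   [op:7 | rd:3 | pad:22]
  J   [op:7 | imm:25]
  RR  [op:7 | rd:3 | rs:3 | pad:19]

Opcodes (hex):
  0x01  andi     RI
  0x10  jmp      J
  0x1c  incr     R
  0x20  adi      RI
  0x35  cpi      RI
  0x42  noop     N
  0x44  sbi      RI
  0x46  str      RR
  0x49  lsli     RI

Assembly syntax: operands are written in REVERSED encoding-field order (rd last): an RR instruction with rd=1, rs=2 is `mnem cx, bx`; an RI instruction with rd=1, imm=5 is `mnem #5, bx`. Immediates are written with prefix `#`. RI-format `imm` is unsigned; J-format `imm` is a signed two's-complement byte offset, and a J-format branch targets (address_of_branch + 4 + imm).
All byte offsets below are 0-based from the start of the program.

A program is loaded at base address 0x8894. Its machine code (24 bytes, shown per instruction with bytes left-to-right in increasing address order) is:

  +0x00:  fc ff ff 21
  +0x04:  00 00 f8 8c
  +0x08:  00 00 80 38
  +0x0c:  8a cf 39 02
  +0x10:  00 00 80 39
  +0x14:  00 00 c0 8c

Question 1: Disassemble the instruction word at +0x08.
+0x08: 00 00 80 38 ⇒ word 0x38800000 (little)
  op=0x38800000>>25=0x1c ⇒ incr (R)
  rd@[24:22]=0x2 ⇒ cx

incr cx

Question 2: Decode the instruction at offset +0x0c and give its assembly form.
andi #3788682, ax

off 0x0c: read 8a cf 39 02 as little → 0x0239cf8a
  opcode bits[31:25]=0x1: andi/RI
  rd@[24:22]=0x0 ⇒ ax
  imm@[21:0]=0x39cf8a ⇒ #3788682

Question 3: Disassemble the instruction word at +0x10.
incr bp

[10] 00 00 80 39 → 0x39800000
  opcode bits[31:25]=0x1c: incr/R
  [24:22] rd=6 = bp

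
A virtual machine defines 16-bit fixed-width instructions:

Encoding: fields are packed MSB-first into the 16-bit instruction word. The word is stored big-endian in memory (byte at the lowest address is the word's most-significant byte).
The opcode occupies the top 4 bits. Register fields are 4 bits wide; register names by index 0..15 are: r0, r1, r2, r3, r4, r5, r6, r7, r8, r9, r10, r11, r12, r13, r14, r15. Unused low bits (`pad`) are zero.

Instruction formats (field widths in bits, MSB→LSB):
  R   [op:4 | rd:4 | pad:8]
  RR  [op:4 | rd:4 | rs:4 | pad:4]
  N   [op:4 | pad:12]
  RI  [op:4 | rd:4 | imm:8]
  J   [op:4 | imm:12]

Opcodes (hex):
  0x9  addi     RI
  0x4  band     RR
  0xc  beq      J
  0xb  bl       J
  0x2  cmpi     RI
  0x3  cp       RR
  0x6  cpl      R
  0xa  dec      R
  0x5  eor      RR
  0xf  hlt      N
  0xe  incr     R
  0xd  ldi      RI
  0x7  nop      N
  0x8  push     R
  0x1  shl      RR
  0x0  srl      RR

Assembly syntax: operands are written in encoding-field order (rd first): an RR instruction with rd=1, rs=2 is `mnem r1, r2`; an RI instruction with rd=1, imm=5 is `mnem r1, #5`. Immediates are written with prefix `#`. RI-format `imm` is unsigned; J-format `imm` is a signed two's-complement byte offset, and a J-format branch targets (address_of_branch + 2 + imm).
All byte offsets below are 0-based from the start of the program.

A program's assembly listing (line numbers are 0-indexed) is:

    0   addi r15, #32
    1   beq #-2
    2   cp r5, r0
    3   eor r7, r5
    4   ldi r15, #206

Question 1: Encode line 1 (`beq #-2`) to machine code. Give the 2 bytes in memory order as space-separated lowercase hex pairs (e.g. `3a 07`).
L1: beq op=0xc:4|imm=-2:12 ⇒ 0xcffe ⇒ big cf fe

cf fe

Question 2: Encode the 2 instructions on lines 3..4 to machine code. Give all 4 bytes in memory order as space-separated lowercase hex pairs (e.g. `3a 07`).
3. eor fields op=0x5:4|rd=7:4|rs=5:4|pad=0:4 → word 5750h → 57 50
4. ldi fields op=0xd:4|rd=15:4|imm=206:8 → word dfceh → df ce

57 50 df ce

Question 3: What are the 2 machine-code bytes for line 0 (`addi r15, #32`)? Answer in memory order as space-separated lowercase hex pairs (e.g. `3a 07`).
L0: addi op=0x9:4|rd=15:4|imm=32:8 ⇒ 0x9f20 ⇒ big 9f 20

9f 20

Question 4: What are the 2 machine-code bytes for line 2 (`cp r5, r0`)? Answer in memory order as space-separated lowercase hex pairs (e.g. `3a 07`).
2. cp fields op=0x3:4|rd=5:4|rs=0:4|pad=0:4 → word 3500h → 35 00

35 00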